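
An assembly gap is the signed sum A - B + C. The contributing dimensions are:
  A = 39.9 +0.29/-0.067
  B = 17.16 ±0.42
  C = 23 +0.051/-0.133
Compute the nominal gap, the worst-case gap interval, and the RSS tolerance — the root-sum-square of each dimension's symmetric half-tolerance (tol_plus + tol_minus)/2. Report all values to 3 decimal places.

Stack each dimension's contribution:
  +A: nom +39.900 → Σnom=39.900; wc +0.290/-0.067 → slack +0.290/-0.067; half-tol=0.178, Σhalf²=0.031862
  -B: nom -17.160 → Σnom=22.740; wc +0.420/-0.420 → slack +0.710/-0.487; half-tol=0.420, Σhalf²=0.208262
  +C: nom +23.000 → Σnom=45.740; wc +0.051/-0.133 → slack +0.761/-0.620; half-tol=0.092, Σhalf²=0.216726
Nominal = 45.740. Worst-case = [45.740 - 0.620, 45.740 + 0.761] = [45.120, 46.501]. RSS = √0.216726 = 0.466.

nominal=45.740 wc=[45.120,46.501] rss=0.466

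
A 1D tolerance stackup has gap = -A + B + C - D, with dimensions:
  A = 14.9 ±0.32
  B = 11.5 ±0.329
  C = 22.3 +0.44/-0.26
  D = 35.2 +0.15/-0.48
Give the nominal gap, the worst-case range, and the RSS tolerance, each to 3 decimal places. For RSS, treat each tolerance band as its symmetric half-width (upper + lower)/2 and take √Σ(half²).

nominal=-16.300 wc=[-17.359,-14.731] rss=0.658

Stack each dimension's contribution:
  -A: nom -14.900 → Σnom=-14.900; wc +0.320/-0.320 → slack +0.320/-0.320; half-tol=0.320, Σhalf²=0.102400
  +B: nom +11.500 → Σnom=-3.400; wc +0.329/-0.329 → slack +0.649/-0.649; half-tol=0.329, Σhalf²=0.210641
  +C: nom +22.300 → Σnom=18.900; wc +0.440/-0.260 → slack +1.089/-0.909; half-tol=0.350, Σhalf²=0.333141
  -D: nom -35.200 → Σnom=-16.300; wc +0.480/-0.150 → slack +1.569/-1.059; half-tol=0.315, Σhalf²=0.432366
Nominal = -16.300. Worst-case = [-16.300 - 1.059, -16.300 + 1.569] = [-17.359, -14.731]. RSS = √0.432366 = 0.658.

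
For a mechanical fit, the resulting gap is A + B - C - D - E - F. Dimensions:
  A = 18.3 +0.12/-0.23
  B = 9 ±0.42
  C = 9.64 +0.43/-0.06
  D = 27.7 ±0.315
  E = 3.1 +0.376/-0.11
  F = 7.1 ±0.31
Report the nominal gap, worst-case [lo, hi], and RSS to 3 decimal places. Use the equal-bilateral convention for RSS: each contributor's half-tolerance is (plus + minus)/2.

Stack each dimension's contribution:
  +A: nom +18.300 → Σnom=18.300; wc +0.120/-0.230 → slack +0.120/-0.230; half-tol=0.175, Σhalf²=0.030625
  +B: nom +9.000 → Σnom=27.300; wc +0.420/-0.420 → slack +0.540/-0.650; half-tol=0.420, Σhalf²=0.207025
  -C: nom -9.640 → Σnom=17.660; wc +0.060/-0.430 → slack +0.600/-1.080; half-tol=0.245, Σhalf²=0.267050
  -D: nom -27.700 → Σnom=-10.040; wc +0.315/-0.315 → slack +0.915/-1.395; half-tol=0.315, Σhalf²=0.366275
  -E: nom -3.100 → Σnom=-13.140; wc +0.110/-0.376 → slack +1.025/-1.771; half-tol=0.243, Σhalf²=0.425324
  -F: nom -7.100 → Σnom=-20.240; wc +0.310/-0.310 → slack +1.335/-2.081; half-tol=0.310, Σhalf²=0.521424
Nominal = -20.240. Worst-case = [-20.240 - 2.081, -20.240 + 1.335] = [-22.321, -18.905]. RSS = √0.521424 = 0.722.

nominal=-20.240 wc=[-22.321,-18.905] rss=0.722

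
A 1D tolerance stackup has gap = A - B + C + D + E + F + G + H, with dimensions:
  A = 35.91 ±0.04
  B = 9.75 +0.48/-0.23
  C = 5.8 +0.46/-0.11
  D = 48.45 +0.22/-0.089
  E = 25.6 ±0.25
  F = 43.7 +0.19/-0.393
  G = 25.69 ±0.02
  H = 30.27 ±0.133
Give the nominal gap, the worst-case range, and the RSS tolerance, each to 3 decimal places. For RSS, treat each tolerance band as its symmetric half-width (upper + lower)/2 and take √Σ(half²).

Stack each dimension's contribution:
  +A: nom +35.910 → Σnom=35.910; wc +0.040/-0.040 → slack +0.040/-0.040; half-tol=0.040, Σhalf²=0.001600
  -B: nom -9.750 → Σnom=26.160; wc +0.230/-0.480 → slack +0.270/-0.520; half-tol=0.355, Σhalf²=0.127625
  +C: nom +5.800 → Σnom=31.960; wc +0.460/-0.110 → slack +0.730/-0.630; half-tol=0.285, Σhalf²=0.208850
  +D: nom +48.450 → Σnom=80.410; wc +0.220/-0.089 → slack +0.950/-0.719; half-tol=0.154, Σhalf²=0.232720
  +E: nom +25.600 → Σnom=106.010; wc +0.250/-0.250 → slack +1.200/-0.969; half-tol=0.250, Σhalf²=0.295220
  +F: nom +43.700 → Σnom=149.710; wc +0.190/-0.393 → slack +1.390/-1.362; half-tol=0.291, Σhalf²=0.380192
  +G: nom +25.690 → Σnom=175.400; wc +0.020/-0.020 → slack +1.410/-1.382; half-tol=0.020, Σhalf²=0.380593
  +H: nom +30.270 → Σnom=205.670; wc +0.133/-0.133 → slack +1.543/-1.515; half-tol=0.133, Σhalf²=0.398282
Nominal = 205.670. Worst-case = [205.670 - 1.515, 205.670 + 1.543] = [204.155, 207.213]. RSS = √0.398282 = 0.631.

nominal=205.670 wc=[204.155,207.213] rss=0.631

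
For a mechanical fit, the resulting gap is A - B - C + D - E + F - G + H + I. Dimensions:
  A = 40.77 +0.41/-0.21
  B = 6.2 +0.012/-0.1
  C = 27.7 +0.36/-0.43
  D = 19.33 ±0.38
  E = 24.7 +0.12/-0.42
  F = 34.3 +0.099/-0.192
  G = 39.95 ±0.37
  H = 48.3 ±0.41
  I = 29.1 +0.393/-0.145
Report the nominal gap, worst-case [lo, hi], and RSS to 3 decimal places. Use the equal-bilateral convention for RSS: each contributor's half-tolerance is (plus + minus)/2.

Stack each dimension's contribution:
  +A: nom +40.770 → Σnom=40.770; wc +0.410/-0.210 → slack +0.410/-0.210; half-tol=0.310, Σhalf²=0.096100
  -B: nom -6.200 → Σnom=34.570; wc +0.100/-0.012 → slack +0.510/-0.222; half-tol=0.056, Σhalf²=0.099236
  -C: nom -27.700 → Σnom=6.870; wc +0.430/-0.360 → slack +0.940/-0.582; half-tol=0.395, Σhalf²=0.255261
  +D: nom +19.330 → Σnom=26.200; wc +0.380/-0.380 → slack +1.320/-0.962; half-tol=0.380, Σhalf²=0.399661
  -E: nom -24.700 → Σnom=1.500; wc +0.420/-0.120 → slack +1.740/-1.082; half-tol=0.270, Σhalf²=0.472561
  +F: nom +34.300 → Σnom=35.800; wc +0.099/-0.192 → slack +1.839/-1.274; half-tol=0.146, Σhalf²=0.493731
  -G: nom -39.950 → Σnom=-4.150; wc +0.370/-0.370 → slack +2.209/-1.644; half-tol=0.370, Σhalf²=0.630631
  +H: nom +48.300 → Σnom=44.150; wc +0.410/-0.410 → slack +2.619/-2.054; half-tol=0.410, Σhalf²=0.798731
  +I: nom +29.100 → Σnom=73.250; wc +0.393/-0.145 → slack +3.012/-2.199; half-tol=0.269, Σhalf²=0.871092
Nominal = 73.250. Worst-case = [73.250 - 2.199, 73.250 + 3.012] = [71.051, 76.262]. RSS = √0.871092 = 0.933.

nominal=73.250 wc=[71.051,76.262] rss=0.933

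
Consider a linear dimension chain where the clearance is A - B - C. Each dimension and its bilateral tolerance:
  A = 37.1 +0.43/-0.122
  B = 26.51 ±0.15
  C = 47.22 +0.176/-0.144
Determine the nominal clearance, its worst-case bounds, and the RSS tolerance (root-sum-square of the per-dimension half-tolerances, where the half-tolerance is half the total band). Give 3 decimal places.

Stack each dimension's contribution:
  +A: nom +37.100 → Σnom=37.100; wc +0.430/-0.122 → slack +0.430/-0.122; half-tol=0.276, Σhalf²=0.076176
  -B: nom -26.510 → Σnom=10.590; wc +0.150/-0.150 → slack +0.580/-0.272; half-tol=0.150, Σhalf²=0.098676
  -C: nom -47.220 → Σnom=-36.630; wc +0.144/-0.176 → slack +0.724/-0.448; half-tol=0.160, Σhalf²=0.124276
Nominal = -36.630. Worst-case = [-36.630 - 0.448, -36.630 + 0.724] = [-37.078, -35.906]. RSS = √0.124276 = 0.353.

nominal=-36.630 wc=[-37.078,-35.906] rss=0.353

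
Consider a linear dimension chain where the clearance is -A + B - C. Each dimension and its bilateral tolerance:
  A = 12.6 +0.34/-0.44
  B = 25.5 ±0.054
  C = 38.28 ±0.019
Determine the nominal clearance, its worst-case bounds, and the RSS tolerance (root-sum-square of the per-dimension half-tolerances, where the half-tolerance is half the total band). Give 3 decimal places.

nominal=-25.380 wc=[-25.793,-24.867] rss=0.394

Stack each dimension's contribution:
  -A: nom -12.600 → Σnom=-12.600; wc +0.440/-0.340 → slack +0.440/-0.340; half-tol=0.390, Σhalf²=0.152100
  +B: nom +25.500 → Σnom=12.900; wc +0.054/-0.054 → slack +0.494/-0.394; half-tol=0.054, Σhalf²=0.155016
  -C: nom -38.280 → Σnom=-25.380; wc +0.019/-0.019 → slack +0.513/-0.413; half-tol=0.019, Σhalf²=0.155377
Nominal = -25.380. Worst-case = [-25.380 - 0.413, -25.380 + 0.513] = [-25.793, -24.867]. RSS = √0.155377 = 0.394.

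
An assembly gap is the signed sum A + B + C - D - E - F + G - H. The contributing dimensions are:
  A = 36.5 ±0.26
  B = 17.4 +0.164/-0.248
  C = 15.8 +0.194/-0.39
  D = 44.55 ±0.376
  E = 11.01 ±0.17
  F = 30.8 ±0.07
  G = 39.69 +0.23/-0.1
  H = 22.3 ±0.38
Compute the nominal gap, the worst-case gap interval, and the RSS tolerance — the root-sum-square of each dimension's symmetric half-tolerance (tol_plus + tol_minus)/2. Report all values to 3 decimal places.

Stack each dimension's contribution:
  +A: nom +36.500 → Σnom=36.500; wc +0.260/-0.260 → slack +0.260/-0.260; half-tol=0.260, Σhalf²=0.067600
  +B: nom +17.400 → Σnom=53.900; wc +0.164/-0.248 → slack +0.424/-0.508; half-tol=0.206, Σhalf²=0.110036
  +C: nom +15.800 → Σnom=69.700; wc +0.194/-0.390 → slack +0.618/-0.898; half-tol=0.292, Σhalf²=0.195300
  -D: nom -44.550 → Σnom=25.150; wc +0.376/-0.376 → slack +0.994/-1.274; half-tol=0.376, Σhalf²=0.336676
  -E: nom -11.010 → Σnom=14.140; wc +0.170/-0.170 → slack +1.164/-1.444; half-tol=0.170, Σhalf²=0.365576
  -F: nom -30.800 → Σnom=-16.660; wc +0.070/-0.070 → slack +1.234/-1.514; half-tol=0.070, Σhalf²=0.370476
  +G: nom +39.690 → Σnom=23.030; wc +0.230/-0.100 → slack +1.464/-1.614; half-tol=0.165, Σhalf²=0.397701
  -H: nom -22.300 → Σnom=0.730; wc +0.380/-0.380 → slack +1.844/-1.994; half-tol=0.380, Σhalf²=0.542101
Nominal = 0.730. Worst-case = [0.730 - 1.994, 0.730 + 1.844] = [-1.264, 2.574]. RSS = √0.542101 = 0.736.

nominal=0.730 wc=[-1.264,2.574] rss=0.736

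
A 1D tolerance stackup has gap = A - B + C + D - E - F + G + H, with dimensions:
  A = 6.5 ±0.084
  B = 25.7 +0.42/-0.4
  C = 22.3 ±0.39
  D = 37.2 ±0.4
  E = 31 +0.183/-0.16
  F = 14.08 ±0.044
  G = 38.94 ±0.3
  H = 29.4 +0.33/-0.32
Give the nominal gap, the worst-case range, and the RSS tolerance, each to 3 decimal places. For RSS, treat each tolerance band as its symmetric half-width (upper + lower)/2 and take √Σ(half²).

nominal=63.560 wc=[61.419,65.668] rss=0.845

Stack each dimension's contribution:
  +A: nom +6.500 → Σnom=6.500; wc +0.084/-0.084 → slack +0.084/-0.084; half-tol=0.084, Σhalf²=0.007056
  -B: nom -25.700 → Σnom=-19.200; wc +0.400/-0.420 → slack +0.484/-0.504; half-tol=0.410, Σhalf²=0.175156
  +C: nom +22.300 → Σnom=3.100; wc +0.390/-0.390 → slack +0.874/-0.894; half-tol=0.390, Σhalf²=0.327256
  +D: nom +37.200 → Σnom=40.300; wc +0.400/-0.400 → slack +1.274/-1.294; half-tol=0.400, Σhalf²=0.487256
  -E: nom -31.000 → Σnom=9.300; wc +0.160/-0.183 → slack +1.434/-1.477; half-tol=0.171, Σhalf²=0.516668
  -F: nom -14.080 → Σnom=-4.780; wc +0.044/-0.044 → slack +1.478/-1.521; half-tol=0.044, Σhalf²=0.518604
  +G: nom +38.940 → Σnom=34.160; wc +0.300/-0.300 → slack +1.778/-1.821; half-tol=0.300, Σhalf²=0.608604
  +H: nom +29.400 → Σnom=63.560; wc +0.330/-0.320 → slack +2.108/-2.141; half-tol=0.325, Σhalf²=0.714229
Nominal = 63.560. Worst-case = [63.560 - 2.141, 63.560 + 2.108] = [61.419, 65.668]. RSS = √0.714229 = 0.845.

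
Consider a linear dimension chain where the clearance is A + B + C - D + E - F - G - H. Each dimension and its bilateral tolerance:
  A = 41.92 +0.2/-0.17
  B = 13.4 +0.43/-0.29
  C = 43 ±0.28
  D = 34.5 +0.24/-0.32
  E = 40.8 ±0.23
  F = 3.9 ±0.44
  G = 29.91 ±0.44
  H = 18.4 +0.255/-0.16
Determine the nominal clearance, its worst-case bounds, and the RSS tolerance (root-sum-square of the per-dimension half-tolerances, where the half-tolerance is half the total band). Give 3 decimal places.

Stack each dimension's contribution:
  +A: nom +41.920 → Σnom=41.920; wc +0.200/-0.170 → slack +0.200/-0.170; half-tol=0.185, Σhalf²=0.034225
  +B: nom +13.400 → Σnom=55.320; wc +0.430/-0.290 → slack +0.630/-0.460; half-tol=0.360, Σhalf²=0.163825
  +C: nom +43.000 → Σnom=98.320; wc +0.280/-0.280 → slack +0.910/-0.740; half-tol=0.280, Σhalf²=0.242225
  -D: nom -34.500 → Σnom=63.820; wc +0.320/-0.240 → slack +1.230/-0.980; half-tol=0.280, Σhalf²=0.320625
  +E: nom +40.800 → Σnom=104.620; wc +0.230/-0.230 → slack +1.460/-1.210; half-tol=0.230, Σhalf²=0.373525
  -F: nom -3.900 → Σnom=100.720; wc +0.440/-0.440 → slack +1.900/-1.650; half-tol=0.440, Σhalf²=0.567125
  -G: nom -29.910 → Σnom=70.810; wc +0.440/-0.440 → slack +2.340/-2.090; half-tol=0.440, Σhalf²=0.760725
  -H: nom -18.400 → Σnom=52.410; wc +0.160/-0.255 → slack +2.500/-2.345; half-tol=0.208, Σhalf²=0.803781
Nominal = 52.410. Worst-case = [52.410 - 2.345, 52.410 + 2.500] = [50.065, 54.910]. RSS = √0.803781 = 0.897.

nominal=52.410 wc=[50.065,54.910] rss=0.897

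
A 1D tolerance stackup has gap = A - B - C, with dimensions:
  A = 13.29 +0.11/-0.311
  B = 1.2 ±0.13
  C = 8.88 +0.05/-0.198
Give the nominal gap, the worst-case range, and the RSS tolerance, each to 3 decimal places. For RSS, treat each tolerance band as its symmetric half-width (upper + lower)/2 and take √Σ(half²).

nominal=3.210 wc=[2.719,3.648] rss=0.277

Stack each dimension's contribution:
  +A: nom +13.290 → Σnom=13.290; wc +0.110/-0.311 → slack +0.110/-0.311; half-tol=0.210, Σhalf²=0.044310
  -B: nom -1.200 → Σnom=12.090; wc +0.130/-0.130 → slack +0.240/-0.441; half-tol=0.130, Σhalf²=0.061210
  -C: nom -8.880 → Σnom=3.210; wc +0.198/-0.050 → slack +0.438/-0.491; half-tol=0.124, Σhalf²=0.076586
Nominal = 3.210. Worst-case = [3.210 - 0.491, 3.210 + 0.438] = [2.719, 3.648]. RSS = √0.076586 = 0.277.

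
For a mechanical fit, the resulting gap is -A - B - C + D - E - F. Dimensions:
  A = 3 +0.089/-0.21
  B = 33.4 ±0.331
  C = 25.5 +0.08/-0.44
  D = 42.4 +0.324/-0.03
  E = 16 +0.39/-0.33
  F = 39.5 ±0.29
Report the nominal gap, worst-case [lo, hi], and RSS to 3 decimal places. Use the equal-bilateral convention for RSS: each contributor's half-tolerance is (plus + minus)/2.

Stack each dimension's contribution:
  -A: nom -3.000 → Σnom=-3.000; wc +0.210/-0.089 → slack +0.210/-0.089; half-tol=0.149, Σhalf²=0.022350
  -B: nom -33.400 → Σnom=-36.400; wc +0.331/-0.331 → slack +0.541/-0.420; half-tol=0.331, Σhalf²=0.131911
  -C: nom -25.500 → Σnom=-61.900; wc +0.440/-0.080 → slack +0.981/-0.500; half-tol=0.260, Σhalf²=0.199511
  +D: nom +42.400 → Σnom=-19.500; wc +0.324/-0.030 → slack +1.305/-0.530; half-tol=0.177, Σhalf²=0.230840
  -E: nom -16.000 → Σnom=-35.500; wc +0.330/-0.390 → slack +1.635/-0.920; half-tol=0.360, Σhalf²=0.360440
  -F: nom -39.500 → Σnom=-75.000; wc +0.290/-0.290 → slack +1.925/-1.210; half-tol=0.290, Σhalf²=0.444540
Nominal = -75.000. Worst-case = [-75.000 - 1.210, -75.000 + 1.925] = [-76.210, -73.075]. RSS = √0.444540 = 0.667.

nominal=-75.000 wc=[-76.210,-73.075] rss=0.667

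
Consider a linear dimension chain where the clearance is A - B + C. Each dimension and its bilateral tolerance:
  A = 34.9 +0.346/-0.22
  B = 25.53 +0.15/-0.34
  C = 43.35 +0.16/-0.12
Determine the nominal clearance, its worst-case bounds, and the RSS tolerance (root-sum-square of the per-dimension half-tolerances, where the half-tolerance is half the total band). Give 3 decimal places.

nominal=52.720 wc=[52.230,53.566] rss=0.400

Stack each dimension's contribution:
  +A: nom +34.900 → Σnom=34.900; wc +0.346/-0.220 → slack +0.346/-0.220; half-tol=0.283, Σhalf²=0.080089
  -B: nom -25.530 → Σnom=9.370; wc +0.340/-0.150 → slack +0.686/-0.370; half-tol=0.245, Σhalf²=0.140114
  +C: nom +43.350 → Σnom=52.720; wc +0.160/-0.120 → slack +0.846/-0.490; half-tol=0.140, Σhalf²=0.159714
Nominal = 52.720. Worst-case = [52.720 - 0.490, 52.720 + 0.846] = [52.230, 53.566]. RSS = √0.159714 = 0.400.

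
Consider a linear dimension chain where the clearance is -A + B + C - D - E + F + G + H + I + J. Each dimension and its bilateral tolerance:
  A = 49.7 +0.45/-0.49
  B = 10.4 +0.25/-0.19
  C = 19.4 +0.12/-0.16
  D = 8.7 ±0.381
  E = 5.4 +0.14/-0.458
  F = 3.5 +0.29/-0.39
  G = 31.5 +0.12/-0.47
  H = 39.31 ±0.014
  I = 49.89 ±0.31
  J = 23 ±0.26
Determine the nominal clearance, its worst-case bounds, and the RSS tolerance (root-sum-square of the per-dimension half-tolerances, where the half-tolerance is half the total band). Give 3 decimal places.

nominal=113.200 wc=[110.435,115.893] rss=0.943

Stack each dimension's contribution:
  -A: nom -49.700 → Σnom=-49.700; wc +0.490/-0.450 → slack +0.490/-0.450; half-tol=0.470, Σhalf²=0.220900
  +B: nom +10.400 → Σnom=-39.300; wc +0.250/-0.190 → slack +0.740/-0.640; half-tol=0.220, Σhalf²=0.269300
  +C: nom +19.400 → Σnom=-19.900; wc +0.120/-0.160 → slack +0.860/-0.800; half-tol=0.140, Σhalf²=0.288900
  -D: nom -8.700 → Σnom=-28.600; wc +0.381/-0.381 → slack +1.241/-1.181; half-tol=0.381, Σhalf²=0.434061
  -E: nom -5.400 → Σnom=-34.000; wc +0.458/-0.140 → slack +1.699/-1.321; half-tol=0.299, Σhalf²=0.523462
  +F: nom +3.500 → Σnom=-30.500; wc +0.290/-0.390 → slack +1.989/-1.711; half-tol=0.340, Σhalf²=0.639062
  +G: nom +31.500 → Σnom=1.000; wc +0.120/-0.470 → slack +2.109/-2.181; half-tol=0.295, Σhalf²=0.726087
  +H: nom +39.310 → Σnom=40.310; wc +0.014/-0.014 → slack +2.123/-2.195; half-tol=0.014, Σhalf²=0.726283
  +I: nom +49.890 → Σnom=90.200; wc +0.310/-0.310 → slack +2.433/-2.505; half-tol=0.310, Σhalf²=0.822383
  +J: nom +23.000 → Σnom=113.200; wc +0.260/-0.260 → slack +2.693/-2.765; half-tol=0.260, Σhalf²=0.889983
Nominal = 113.200. Worst-case = [113.200 - 2.765, 113.200 + 2.693] = [110.435, 115.893]. RSS = √0.889983 = 0.943.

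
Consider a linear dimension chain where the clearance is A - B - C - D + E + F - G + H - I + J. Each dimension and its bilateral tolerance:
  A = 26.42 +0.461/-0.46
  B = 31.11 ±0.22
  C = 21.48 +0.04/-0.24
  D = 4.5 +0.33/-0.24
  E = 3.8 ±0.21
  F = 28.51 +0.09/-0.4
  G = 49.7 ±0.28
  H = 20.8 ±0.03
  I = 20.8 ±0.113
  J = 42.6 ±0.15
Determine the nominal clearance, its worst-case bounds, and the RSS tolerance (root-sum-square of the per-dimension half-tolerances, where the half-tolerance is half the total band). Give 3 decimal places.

Stack each dimension's contribution:
  +A: nom +26.420 → Σnom=26.420; wc +0.461/-0.460 → slack +0.461/-0.460; half-tol=0.461, Σhalf²=0.212060
  -B: nom -31.110 → Σnom=-4.690; wc +0.220/-0.220 → slack +0.681/-0.680; half-tol=0.220, Σhalf²=0.260460
  -C: nom -21.480 → Σnom=-26.170; wc +0.240/-0.040 → slack +0.921/-0.720; half-tol=0.140, Σhalf²=0.280060
  -D: nom -4.500 → Σnom=-30.670; wc +0.240/-0.330 → slack +1.161/-1.050; half-tol=0.285, Σhalf²=0.361285
  +E: nom +3.800 → Σnom=-26.870; wc +0.210/-0.210 → slack +1.371/-1.260; half-tol=0.210, Σhalf²=0.405385
  +F: nom +28.510 → Σnom=1.640; wc +0.090/-0.400 → slack +1.461/-1.660; half-tol=0.245, Σhalf²=0.465410
  -G: nom -49.700 → Σnom=-48.060; wc +0.280/-0.280 → slack +1.741/-1.940; half-tol=0.280, Σhalf²=0.543810
  +H: nom +20.800 → Σnom=-27.260; wc +0.030/-0.030 → slack +1.771/-1.970; half-tol=0.030, Σhalf²=0.544710
  -I: nom -20.800 → Σnom=-48.060; wc +0.113/-0.113 → slack +1.884/-2.083; half-tol=0.113, Σhalf²=0.557479
  +J: nom +42.600 → Σnom=-5.460; wc +0.150/-0.150 → slack +2.034/-2.233; half-tol=0.150, Σhalf²=0.579979
Nominal = -5.460. Worst-case = [-5.460 - 2.233, -5.460 + 2.034] = [-7.693, -3.426]. RSS = √0.579979 = 0.762.

nominal=-5.460 wc=[-7.693,-3.426] rss=0.762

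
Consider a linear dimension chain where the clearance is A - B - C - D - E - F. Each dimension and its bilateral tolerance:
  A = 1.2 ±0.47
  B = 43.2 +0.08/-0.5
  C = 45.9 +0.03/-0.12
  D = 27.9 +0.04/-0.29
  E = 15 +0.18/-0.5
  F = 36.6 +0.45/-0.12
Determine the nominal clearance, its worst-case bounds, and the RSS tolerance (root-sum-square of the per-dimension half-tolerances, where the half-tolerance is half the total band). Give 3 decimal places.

Stack each dimension's contribution:
  +A: nom +1.200 → Σnom=1.200; wc +0.470/-0.470 → slack +0.470/-0.470; half-tol=0.470, Σhalf²=0.220900
  -B: nom -43.200 → Σnom=-42.000; wc +0.500/-0.080 → slack +0.970/-0.550; half-tol=0.290, Σhalf²=0.305000
  -C: nom -45.900 → Σnom=-87.900; wc +0.120/-0.030 → slack +1.090/-0.580; half-tol=0.075, Σhalf²=0.310625
  -D: nom -27.900 → Σnom=-115.800; wc +0.290/-0.040 → slack +1.380/-0.620; half-tol=0.165, Σhalf²=0.337850
  -E: nom -15.000 → Σnom=-130.800; wc +0.500/-0.180 → slack +1.880/-0.800; half-tol=0.340, Σhalf²=0.453450
  -F: nom -36.600 → Σnom=-167.400; wc +0.120/-0.450 → slack +2.000/-1.250; half-tol=0.285, Σhalf²=0.534675
Nominal = -167.400. Worst-case = [-167.400 - 1.250, -167.400 + 2.000] = [-168.650, -165.400]. RSS = √0.534675 = 0.731.

nominal=-167.400 wc=[-168.650,-165.400] rss=0.731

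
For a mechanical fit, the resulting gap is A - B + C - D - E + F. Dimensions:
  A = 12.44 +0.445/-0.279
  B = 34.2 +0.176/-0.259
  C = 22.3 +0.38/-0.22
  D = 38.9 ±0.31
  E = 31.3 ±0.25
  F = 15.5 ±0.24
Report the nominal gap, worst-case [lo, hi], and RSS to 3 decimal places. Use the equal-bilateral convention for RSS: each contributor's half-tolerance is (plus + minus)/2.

nominal=-54.160 wc=[-55.635,-52.276] rss=0.696

Stack each dimension's contribution:
  +A: nom +12.440 → Σnom=12.440; wc +0.445/-0.279 → slack +0.445/-0.279; half-tol=0.362, Σhalf²=0.131044
  -B: nom -34.200 → Σnom=-21.760; wc +0.259/-0.176 → slack +0.704/-0.455; half-tol=0.217, Σhalf²=0.178350
  +C: nom +22.300 → Σnom=0.540; wc +0.380/-0.220 → slack +1.084/-0.675; half-tol=0.300, Σhalf²=0.268350
  -D: nom -38.900 → Σnom=-38.360; wc +0.310/-0.310 → slack +1.394/-0.985; half-tol=0.310, Σhalf²=0.364450
  -E: nom -31.300 → Σnom=-69.660; wc +0.250/-0.250 → slack +1.644/-1.235; half-tol=0.250, Σhalf²=0.426950
  +F: nom +15.500 → Σnom=-54.160; wc +0.240/-0.240 → slack +1.884/-1.475; half-tol=0.240, Σhalf²=0.484550
Nominal = -54.160. Worst-case = [-54.160 - 1.475, -54.160 + 1.884] = [-55.635, -52.276]. RSS = √0.484550 = 0.696.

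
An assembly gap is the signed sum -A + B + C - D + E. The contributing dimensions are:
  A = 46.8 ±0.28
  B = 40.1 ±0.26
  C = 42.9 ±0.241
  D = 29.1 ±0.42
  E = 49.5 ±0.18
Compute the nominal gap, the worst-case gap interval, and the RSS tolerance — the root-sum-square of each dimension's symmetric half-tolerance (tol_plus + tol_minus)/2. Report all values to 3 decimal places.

nominal=56.600 wc=[55.219,57.981] rss=0.643

Stack each dimension's contribution:
  -A: nom -46.800 → Σnom=-46.800; wc +0.280/-0.280 → slack +0.280/-0.280; half-tol=0.280, Σhalf²=0.078400
  +B: nom +40.100 → Σnom=-6.700; wc +0.260/-0.260 → slack +0.540/-0.540; half-tol=0.260, Σhalf²=0.146000
  +C: nom +42.900 → Σnom=36.200; wc +0.241/-0.241 → slack +0.781/-0.781; half-tol=0.241, Σhalf²=0.204081
  -D: nom -29.100 → Σnom=7.100; wc +0.420/-0.420 → slack +1.201/-1.201; half-tol=0.420, Σhalf²=0.380481
  +E: nom +49.500 → Σnom=56.600; wc +0.180/-0.180 → slack +1.381/-1.381; half-tol=0.180, Σhalf²=0.412881
Nominal = 56.600. Worst-case = [56.600 - 1.381, 56.600 + 1.381] = [55.219, 57.981]. RSS = √0.412881 = 0.643.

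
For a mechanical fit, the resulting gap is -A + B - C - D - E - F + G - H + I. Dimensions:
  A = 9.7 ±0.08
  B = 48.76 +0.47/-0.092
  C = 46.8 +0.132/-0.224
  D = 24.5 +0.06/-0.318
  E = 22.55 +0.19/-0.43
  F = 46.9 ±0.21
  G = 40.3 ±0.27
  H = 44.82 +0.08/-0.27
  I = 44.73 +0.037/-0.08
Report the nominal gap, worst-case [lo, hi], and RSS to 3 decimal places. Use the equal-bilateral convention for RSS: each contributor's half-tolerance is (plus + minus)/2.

nominal=-61.480 wc=[-62.674,-59.171] rss=0.632

Stack each dimension's contribution:
  -A: nom -9.700 → Σnom=-9.700; wc +0.080/-0.080 → slack +0.080/-0.080; half-tol=0.080, Σhalf²=0.006400
  +B: nom +48.760 → Σnom=39.060; wc +0.470/-0.092 → slack +0.550/-0.172; half-tol=0.281, Σhalf²=0.085361
  -C: nom -46.800 → Σnom=-7.740; wc +0.224/-0.132 → slack +0.774/-0.304; half-tol=0.178, Σhalf²=0.117045
  -D: nom -24.500 → Σnom=-32.240; wc +0.318/-0.060 → slack +1.092/-0.364; half-tol=0.189, Σhalf²=0.152766
  -E: nom -22.550 → Σnom=-54.790; wc +0.430/-0.190 → slack +1.522/-0.554; half-tol=0.310, Σhalf²=0.248866
  -F: nom -46.900 → Σnom=-101.690; wc +0.210/-0.210 → slack +1.732/-0.764; half-tol=0.210, Σhalf²=0.292966
  +G: nom +40.300 → Σnom=-61.390; wc +0.270/-0.270 → slack +2.002/-1.034; half-tol=0.270, Σhalf²=0.365866
  -H: nom -44.820 → Σnom=-106.210; wc +0.270/-0.080 → slack +2.272/-1.114; half-tol=0.175, Σhalf²=0.396491
  +I: nom +44.730 → Σnom=-61.480; wc +0.037/-0.080 → slack +2.309/-1.194; half-tol=0.058, Σhalf²=0.399913
Nominal = -61.480. Worst-case = [-61.480 - 1.194, -61.480 + 2.309] = [-62.674, -59.171]. RSS = √0.399913 = 0.632.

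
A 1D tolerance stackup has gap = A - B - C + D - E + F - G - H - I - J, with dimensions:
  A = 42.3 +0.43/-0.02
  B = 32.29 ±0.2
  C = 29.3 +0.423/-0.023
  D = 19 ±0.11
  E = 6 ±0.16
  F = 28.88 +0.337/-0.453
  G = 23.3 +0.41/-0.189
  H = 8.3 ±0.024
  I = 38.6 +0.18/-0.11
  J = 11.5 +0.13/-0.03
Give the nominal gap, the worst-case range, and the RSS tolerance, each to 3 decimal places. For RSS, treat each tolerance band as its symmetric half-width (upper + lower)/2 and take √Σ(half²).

Stack each dimension's contribution:
  +A: nom +42.300 → Σnom=42.300; wc +0.430/-0.020 → slack +0.430/-0.020; half-tol=0.225, Σhalf²=0.050625
  -B: nom -32.290 → Σnom=10.010; wc +0.200/-0.200 → slack +0.630/-0.220; half-tol=0.200, Σhalf²=0.090625
  -C: nom -29.300 → Σnom=-19.290; wc +0.023/-0.423 → slack +0.653/-0.643; half-tol=0.223, Σhalf²=0.140354
  +D: nom +19.000 → Σnom=-0.290; wc +0.110/-0.110 → slack +0.763/-0.753; half-tol=0.110, Σhalf²=0.152454
  -E: nom -6.000 → Σnom=-6.290; wc +0.160/-0.160 → slack +0.923/-0.913; half-tol=0.160, Σhalf²=0.178054
  +F: nom +28.880 → Σnom=22.590; wc +0.337/-0.453 → slack +1.260/-1.366; half-tol=0.395, Σhalf²=0.334079
  -G: nom -23.300 → Σnom=-0.710; wc +0.189/-0.410 → slack +1.449/-1.776; half-tol=0.299, Σhalf²=0.423779
  -H: nom -8.300 → Σnom=-9.010; wc +0.024/-0.024 → slack +1.473/-1.800; half-tol=0.024, Σhalf²=0.424355
  -I: nom -38.600 → Σnom=-47.610; wc +0.110/-0.180 → slack +1.583/-1.980; half-tol=0.145, Σhalf²=0.445380
  -J: nom -11.500 → Σnom=-59.110; wc +0.030/-0.130 → slack +1.613/-2.110; half-tol=0.080, Σhalf²=0.451780
Nominal = -59.110. Worst-case = [-59.110 - 2.110, -59.110 + 1.613] = [-61.220, -57.497]. RSS = √0.451780 = 0.672.

nominal=-59.110 wc=[-61.220,-57.497] rss=0.672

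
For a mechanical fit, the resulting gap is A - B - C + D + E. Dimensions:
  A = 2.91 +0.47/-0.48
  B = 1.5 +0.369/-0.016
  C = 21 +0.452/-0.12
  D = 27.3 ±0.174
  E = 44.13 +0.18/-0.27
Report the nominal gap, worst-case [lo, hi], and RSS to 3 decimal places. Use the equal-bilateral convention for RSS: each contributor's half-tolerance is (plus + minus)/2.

Stack each dimension's contribution:
  +A: nom +2.910 → Σnom=2.910; wc +0.470/-0.480 → slack +0.470/-0.480; half-tol=0.475, Σhalf²=0.225625
  -B: nom -1.500 → Σnom=1.410; wc +0.016/-0.369 → slack +0.486/-0.849; half-tol=0.193, Σhalf²=0.262681
  -C: nom -21.000 → Σnom=-19.590; wc +0.120/-0.452 → slack +0.606/-1.301; half-tol=0.286, Σhalf²=0.344477
  +D: nom +27.300 → Σnom=7.710; wc +0.174/-0.174 → slack +0.780/-1.475; half-tol=0.174, Σhalf²=0.374753
  +E: nom +44.130 → Σnom=51.840; wc +0.180/-0.270 → slack +0.960/-1.745; half-tol=0.225, Σhalf²=0.425378
Nominal = 51.840. Worst-case = [51.840 - 1.745, 51.840 + 0.960] = [50.095, 52.800]. RSS = √0.425378 = 0.652.

nominal=51.840 wc=[50.095,52.800] rss=0.652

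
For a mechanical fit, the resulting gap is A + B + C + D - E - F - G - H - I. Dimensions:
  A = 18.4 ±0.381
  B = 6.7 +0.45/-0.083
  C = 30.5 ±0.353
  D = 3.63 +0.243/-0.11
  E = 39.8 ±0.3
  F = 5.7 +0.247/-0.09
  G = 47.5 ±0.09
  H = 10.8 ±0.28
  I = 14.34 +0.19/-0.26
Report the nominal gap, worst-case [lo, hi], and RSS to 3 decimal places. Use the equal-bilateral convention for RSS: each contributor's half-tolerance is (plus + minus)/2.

Stack each dimension's contribution:
  +A: nom +18.400 → Σnom=18.400; wc +0.381/-0.381 → slack +0.381/-0.381; half-tol=0.381, Σhalf²=0.145161
  +B: nom +6.700 → Σnom=25.100; wc +0.450/-0.083 → slack +0.831/-0.464; half-tol=0.267, Σhalf²=0.216183
  +C: nom +30.500 → Σnom=55.600; wc +0.353/-0.353 → slack +1.184/-0.817; half-tol=0.353, Σhalf²=0.340792
  +D: nom +3.630 → Σnom=59.230; wc +0.243/-0.110 → slack +1.427/-0.927; half-tol=0.176, Σhalf²=0.371945
  -E: nom -39.800 → Σnom=19.430; wc +0.300/-0.300 → slack +1.727/-1.227; half-tol=0.300, Σhalf²=0.461944
  -F: nom -5.700 → Σnom=13.730; wc +0.090/-0.247 → slack +1.817/-1.474; half-tol=0.168, Σhalf²=0.490337
  -G: nom -47.500 → Σnom=-33.770; wc +0.090/-0.090 → slack +1.907/-1.564; half-tol=0.090, Σhalf²=0.498437
  -H: nom -10.800 → Σnom=-44.570; wc +0.280/-0.280 → slack +2.187/-1.844; half-tol=0.280, Σhalf²=0.576837
  -I: nom -14.340 → Σnom=-58.910; wc +0.260/-0.190 → slack +2.447/-2.034; half-tol=0.225, Σhalf²=0.627462
Nominal = -58.910. Worst-case = [-58.910 - 2.034, -58.910 + 2.447] = [-60.944, -56.463]. RSS = √0.627462 = 0.792.

nominal=-58.910 wc=[-60.944,-56.463] rss=0.792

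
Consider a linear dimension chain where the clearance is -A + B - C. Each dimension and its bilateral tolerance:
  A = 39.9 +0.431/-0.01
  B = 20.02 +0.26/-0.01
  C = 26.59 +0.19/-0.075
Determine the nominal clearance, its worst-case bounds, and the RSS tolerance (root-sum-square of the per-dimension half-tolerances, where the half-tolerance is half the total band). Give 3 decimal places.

Stack each dimension's contribution:
  -A: nom -39.900 → Σnom=-39.900; wc +0.010/-0.431 → slack +0.010/-0.431; half-tol=0.221, Σhalf²=0.048620
  +B: nom +20.020 → Σnom=-19.880; wc +0.260/-0.010 → slack +0.270/-0.441; half-tol=0.135, Σhalf²=0.066845
  -C: nom -26.590 → Σnom=-46.470; wc +0.075/-0.190 → slack +0.345/-0.631; half-tol=0.133, Σhalf²=0.084402
Nominal = -46.470. Worst-case = [-46.470 - 0.631, -46.470 + 0.345] = [-47.101, -46.125]. RSS = √0.084402 = 0.291.

nominal=-46.470 wc=[-47.101,-46.125] rss=0.291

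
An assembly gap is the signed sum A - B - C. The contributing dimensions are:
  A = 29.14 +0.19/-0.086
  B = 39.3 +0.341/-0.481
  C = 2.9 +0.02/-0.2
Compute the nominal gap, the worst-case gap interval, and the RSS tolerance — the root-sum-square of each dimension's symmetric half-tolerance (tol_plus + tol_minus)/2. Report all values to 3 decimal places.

Stack each dimension's contribution:
  +A: nom +29.140 → Σnom=29.140; wc +0.190/-0.086 → slack +0.190/-0.086; half-tol=0.138, Σhalf²=0.019044
  -B: nom -39.300 → Σnom=-10.160; wc +0.481/-0.341 → slack +0.671/-0.427; half-tol=0.411, Σhalf²=0.187965
  -C: nom -2.900 → Σnom=-13.060; wc +0.200/-0.020 → slack +0.871/-0.447; half-tol=0.110, Σhalf²=0.200065
Nominal = -13.060. Worst-case = [-13.060 - 0.447, -13.060 + 0.871] = [-13.507, -12.189]. RSS = √0.200065 = 0.447.

nominal=-13.060 wc=[-13.507,-12.189] rss=0.447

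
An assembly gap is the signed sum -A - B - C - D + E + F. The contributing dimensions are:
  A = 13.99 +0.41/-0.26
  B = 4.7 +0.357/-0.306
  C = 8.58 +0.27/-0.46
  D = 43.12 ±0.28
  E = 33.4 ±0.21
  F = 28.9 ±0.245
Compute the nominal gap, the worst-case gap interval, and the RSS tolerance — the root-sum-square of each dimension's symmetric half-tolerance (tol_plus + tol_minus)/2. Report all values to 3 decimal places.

Stack each dimension's contribution:
  -A: nom -13.990 → Σnom=-13.990; wc +0.260/-0.410 → slack +0.260/-0.410; half-tol=0.335, Σhalf²=0.112225
  -B: nom -4.700 → Σnom=-18.690; wc +0.306/-0.357 → slack +0.566/-0.767; half-tol=0.332, Σhalf²=0.222117
  -C: nom -8.580 → Σnom=-27.270; wc +0.460/-0.270 → slack +1.026/-1.037; half-tol=0.365, Σhalf²=0.355342
  -D: nom -43.120 → Σnom=-70.390; wc +0.280/-0.280 → slack +1.306/-1.317; half-tol=0.280, Σhalf²=0.433742
  +E: nom +33.400 → Σnom=-36.990; wc +0.210/-0.210 → slack +1.516/-1.527; half-tol=0.210, Σhalf²=0.477842
  +F: nom +28.900 → Σnom=-8.090; wc +0.245/-0.245 → slack +1.761/-1.772; half-tol=0.245, Σhalf²=0.537867
Nominal = -8.090. Worst-case = [-8.090 - 1.772, -8.090 + 1.761] = [-9.862, -6.329]. RSS = √0.537867 = 0.733.

nominal=-8.090 wc=[-9.862,-6.329] rss=0.733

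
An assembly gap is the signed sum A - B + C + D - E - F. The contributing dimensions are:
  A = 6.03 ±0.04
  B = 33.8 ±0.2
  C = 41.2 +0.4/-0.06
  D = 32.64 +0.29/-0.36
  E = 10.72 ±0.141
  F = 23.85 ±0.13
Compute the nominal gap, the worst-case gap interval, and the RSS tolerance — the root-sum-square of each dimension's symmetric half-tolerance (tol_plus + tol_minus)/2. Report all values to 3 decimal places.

Stack each dimension's contribution:
  +A: nom +6.030 → Σnom=6.030; wc +0.040/-0.040 → slack +0.040/-0.040; half-tol=0.040, Σhalf²=0.001600
  -B: nom -33.800 → Σnom=-27.770; wc +0.200/-0.200 → slack +0.240/-0.240; half-tol=0.200, Σhalf²=0.041600
  +C: nom +41.200 → Σnom=13.430; wc +0.400/-0.060 → slack +0.640/-0.300; half-tol=0.230, Σhalf²=0.094500
  +D: nom +32.640 → Σnom=46.070; wc +0.290/-0.360 → slack +0.930/-0.660; half-tol=0.325, Σhalf²=0.200125
  -E: nom -10.720 → Σnom=35.350; wc +0.141/-0.141 → slack +1.071/-0.801; half-tol=0.141, Σhalf²=0.220006
  -F: nom -23.850 → Σnom=11.500; wc +0.130/-0.130 → slack +1.201/-0.931; half-tol=0.130, Σhalf²=0.236906
Nominal = 11.500. Worst-case = [11.500 - 0.931, 11.500 + 1.201] = [10.569, 12.701]. RSS = √0.236906 = 0.487.

nominal=11.500 wc=[10.569,12.701] rss=0.487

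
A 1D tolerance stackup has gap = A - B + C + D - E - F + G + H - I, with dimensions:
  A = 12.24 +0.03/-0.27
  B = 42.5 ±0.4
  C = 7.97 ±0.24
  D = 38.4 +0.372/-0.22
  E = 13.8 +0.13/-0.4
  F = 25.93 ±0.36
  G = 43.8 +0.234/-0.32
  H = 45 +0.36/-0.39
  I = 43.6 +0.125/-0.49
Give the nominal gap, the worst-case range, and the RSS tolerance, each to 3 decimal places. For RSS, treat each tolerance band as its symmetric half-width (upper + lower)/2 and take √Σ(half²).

nominal=21.580 wc=[19.125,24.466] rss=0.916

Stack each dimension's contribution:
  +A: nom +12.240 → Σnom=12.240; wc +0.030/-0.270 → slack +0.030/-0.270; half-tol=0.150, Σhalf²=0.022500
  -B: nom -42.500 → Σnom=-30.260; wc +0.400/-0.400 → slack +0.430/-0.670; half-tol=0.400, Σhalf²=0.182500
  +C: nom +7.970 → Σnom=-22.290; wc +0.240/-0.240 → slack +0.670/-0.910; half-tol=0.240, Σhalf²=0.240100
  +D: nom +38.400 → Σnom=16.110; wc +0.372/-0.220 → slack +1.042/-1.130; half-tol=0.296, Σhalf²=0.327716
  -E: nom -13.800 → Σnom=2.310; wc +0.400/-0.130 → slack +1.442/-1.260; half-tol=0.265, Σhalf²=0.397941
  -F: nom -25.930 → Σnom=-23.620; wc +0.360/-0.360 → slack +1.802/-1.620; half-tol=0.360, Σhalf²=0.527541
  +G: nom +43.800 → Σnom=20.180; wc +0.234/-0.320 → slack +2.036/-1.940; half-tol=0.277, Σhalf²=0.604270
  +H: nom +45.000 → Σnom=65.180; wc +0.360/-0.390 → slack +2.396/-2.330; half-tol=0.375, Σhalf²=0.744895
  -I: nom -43.600 → Σnom=21.580; wc +0.490/-0.125 → slack +2.886/-2.455; half-tol=0.307, Σhalf²=0.839451
Nominal = 21.580. Worst-case = [21.580 - 2.455, 21.580 + 2.886] = [19.125, 24.466]. RSS = √0.839451 = 0.916.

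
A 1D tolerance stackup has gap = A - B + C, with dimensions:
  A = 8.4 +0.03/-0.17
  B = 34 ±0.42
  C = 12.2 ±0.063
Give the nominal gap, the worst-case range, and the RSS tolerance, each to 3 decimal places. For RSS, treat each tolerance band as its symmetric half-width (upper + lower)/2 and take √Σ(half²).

Stack each dimension's contribution:
  +A: nom +8.400 → Σnom=8.400; wc +0.030/-0.170 → slack +0.030/-0.170; half-tol=0.100, Σhalf²=0.010000
  -B: nom -34.000 → Σnom=-25.600; wc +0.420/-0.420 → slack +0.450/-0.590; half-tol=0.420, Σhalf²=0.186400
  +C: nom +12.200 → Σnom=-13.400; wc +0.063/-0.063 → slack +0.513/-0.653; half-tol=0.063, Σhalf²=0.190369
Nominal = -13.400. Worst-case = [-13.400 - 0.653, -13.400 + 0.513] = [-14.053, -12.887]. RSS = √0.190369 = 0.436.

nominal=-13.400 wc=[-14.053,-12.887] rss=0.436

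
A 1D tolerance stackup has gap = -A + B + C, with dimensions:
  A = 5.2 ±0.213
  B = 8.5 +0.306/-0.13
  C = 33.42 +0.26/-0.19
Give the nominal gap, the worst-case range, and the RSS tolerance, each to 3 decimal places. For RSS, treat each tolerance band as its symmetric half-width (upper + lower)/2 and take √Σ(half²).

Stack each dimension's contribution:
  -A: nom -5.200 → Σnom=-5.200; wc +0.213/-0.213 → slack +0.213/-0.213; half-tol=0.213, Σhalf²=0.045369
  +B: nom +8.500 → Σnom=3.300; wc +0.306/-0.130 → slack +0.519/-0.343; half-tol=0.218, Σhalf²=0.092893
  +C: nom +33.420 → Σnom=36.720; wc +0.260/-0.190 → slack +0.779/-0.533; half-tol=0.225, Σhalf²=0.143518
Nominal = 36.720. Worst-case = [36.720 - 0.533, 36.720 + 0.779] = [36.187, 37.499]. RSS = √0.143518 = 0.379.

nominal=36.720 wc=[36.187,37.499] rss=0.379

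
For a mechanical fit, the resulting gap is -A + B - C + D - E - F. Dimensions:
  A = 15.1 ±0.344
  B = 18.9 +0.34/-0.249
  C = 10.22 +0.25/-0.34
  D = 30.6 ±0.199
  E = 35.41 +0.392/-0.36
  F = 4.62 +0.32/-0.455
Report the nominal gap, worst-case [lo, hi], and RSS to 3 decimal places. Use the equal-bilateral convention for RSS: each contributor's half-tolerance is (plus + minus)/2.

nominal=-15.850 wc=[-17.604,-13.812] rss=0.789

Stack each dimension's contribution:
  -A: nom -15.100 → Σnom=-15.100; wc +0.344/-0.344 → slack +0.344/-0.344; half-tol=0.344, Σhalf²=0.118336
  +B: nom +18.900 → Σnom=3.800; wc +0.340/-0.249 → slack +0.684/-0.593; half-tol=0.294, Σhalf²=0.205066
  -C: nom -10.220 → Σnom=-6.420; wc +0.340/-0.250 → slack +1.024/-0.843; half-tol=0.295, Σhalf²=0.292091
  +D: nom +30.600 → Σnom=24.180; wc +0.199/-0.199 → slack +1.223/-1.042; half-tol=0.199, Σhalf²=0.331692
  -E: nom -35.410 → Σnom=-11.230; wc +0.360/-0.392 → slack +1.583/-1.434; half-tol=0.376, Σhalf²=0.473068
  -F: nom -4.620 → Σnom=-15.850; wc +0.455/-0.320 → slack +2.038/-1.754; half-tol=0.388, Σhalf²=0.623225
Nominal = -15.850. Worst-case = [-15.850 - 1.754, -15.850 + 2.038] = [-17.604, -13.812]. RSS = √0.623225 = 0.789.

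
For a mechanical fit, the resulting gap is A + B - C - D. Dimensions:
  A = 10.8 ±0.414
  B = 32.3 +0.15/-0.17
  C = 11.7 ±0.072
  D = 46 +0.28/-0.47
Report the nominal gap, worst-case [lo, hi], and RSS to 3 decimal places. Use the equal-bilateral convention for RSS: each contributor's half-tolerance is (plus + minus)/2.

nominal=-14.600 wc=[-15.536,-13.494] rss=0.585

Stack each dimension's contribution:
  +A: nom +10.800 → Σnom=10.800; wc +0.414/-0.414 → slack +0.414/-0.414; half-tol=0.414, Σhalf²=0.171396
  +B: nom +32.300 → Σnom=43.100; wc +0.150/-0.170 → slack +0.564/-0.584; half-tol=0.160, Σhalf²=0.196996
  -C: nom -11.700 → Σnom=31.400; wc +0.072/-0.072 → slack +0.636/-0.656; half-tol=0.072, Σhalf²=0.202180
  -D: nom -46.000 → Σnom=-14.600; wc +0.470/-0.280 → slack +1.106/-0.936; half-tol=0.375, Σhalf²=0.342805
Nominal = -14.600. Worst-case = [-14.600 - 0.936, -14.600 + 1.106] = [-15.536, -13.494]. RSS = √0.342805 = 0.585.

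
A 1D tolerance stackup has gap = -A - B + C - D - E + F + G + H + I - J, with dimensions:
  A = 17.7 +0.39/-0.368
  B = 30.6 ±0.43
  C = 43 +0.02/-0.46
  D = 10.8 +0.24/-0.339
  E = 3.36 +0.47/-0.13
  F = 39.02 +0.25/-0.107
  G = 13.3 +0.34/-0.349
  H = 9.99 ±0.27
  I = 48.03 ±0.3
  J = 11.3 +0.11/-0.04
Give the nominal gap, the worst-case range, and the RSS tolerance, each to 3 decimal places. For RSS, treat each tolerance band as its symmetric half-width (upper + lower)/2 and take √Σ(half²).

Stack each dimension's contribution:
  -A: nom -17.700 → Σnom=-17.700; wc +0.368/-0.390 → slack +0.368/-0.390; half-tol=0.379, Σhalf²=0.143641
  -B: nom -30.600 → Σnom=-48.300; wc +0.430/-0.430 → slack +0.798/-0.820; half-tol=0.430, Σhalf²=0.328541
  +C: nom +43.000 → Σnom=-5.300; wc +0.020/-0.460 → slack +0.818/-1.280; half-tol=0.240, Σhalf²=0.386141
  -D: nom -10.800 → Σnom=-16.100; wc +0.339/-0.240 → slack +1.157/-1.520; half-tol=0.289, Σhalf²=0.469951
  -E: nom -3.360 → Σnom=-19.460; wc +0.130/-0.470 → slack +1.287/-1.990; half-tol=0.300, Σhalf²=0.559951
  +F: nom +39.020 → Σnom=19.560; wc +0.250/-0.107 → slack +1.537/-2.097; half-tol=0.178, Σhalf²=0.591813
  +G: nom +13.300 → Σnom=32.860; wc +0.340/-0.349 → slack +1.877/-2.446; half-tol=0.345, Σhalf²=0.710494
  +H: nom +9.990 → Σnom=42.850; wc +0.270/-0.270 → slack +2.147/-2.716; half-tol=0.270, Σhalf²=0.783394
  +I: nom +48.030 → Σnom=90.880; wc +0.300/-0.300 → slack +2.447/-3.016; half-tol=0.300, Σhalf²=0.873394
  -J: nom -11.300 → Σnom=79.580; wc +0.040/-0.110 → slack +2.487/-3.126; half-tol=0.075, Σhalf²=0.879019
Nominal = 79.580. Worst-case = [79.580 - 3.126, 79.580 + 2.487] = [76.454, 82.067]. RSS = √0.879019 = 0.938.

nominal=79.580 wc=[76.454,82.067] rss=0.938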